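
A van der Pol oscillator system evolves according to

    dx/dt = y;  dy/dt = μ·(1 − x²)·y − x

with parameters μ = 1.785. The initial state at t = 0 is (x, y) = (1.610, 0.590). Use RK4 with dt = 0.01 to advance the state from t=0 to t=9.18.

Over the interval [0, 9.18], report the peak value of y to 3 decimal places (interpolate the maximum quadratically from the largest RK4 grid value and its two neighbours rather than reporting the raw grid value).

max y = 3.558

t=0.000: state=(1.610, 0.590)
step 1 (dt=0.01): k1=(0.590, -3.287), k2=(0.574, -3.253), k3=(0.574, -3.253), k4=(0.557, -3.218); state += dt/6·(k1+2k2+2k3+k4)
t=0.010: state=(1.616, 0.557)
t=0.020: state=(1.621, 0.526)
t=0.030: state=(1.626, 0.495)
continuing one RK4 step at a time; state shown every 50 steps (Δt=0.5):
t=0.500: state=(1.630, -0.295)
t=1.000: state=(1.412, -0.550)
t=1.500: state=(1.073, -0.841)
t=2.000: state=(0.495, -1.618)
t=2.500: state=(-0.778, -3.510)
t=3.000: state=(-1.967, -0.626)
t=3.500: state=(-1.955, 0.308)
t=4.000: state=(-1.768, 0.420)
t=4.500: state=(-1.534, 0.524)
t=5.000: state=(-1.229, 0.720)
t=5.500: state=(-0.767, 1.218)
t=6.000: state=(0.167, 2.796)
t=6.500: state=(1.730, 2.020)
t=7.000: state=(2.005, -0.184)
t=7.500: state=(1.848, -0.387)
t=8.000: state=(1.632, -0.478)
t=8.500: state=(1.360, -0.625)
t=9.000: state=(0.978, -0.958)
t=9.180: state=(0.786, -1.192)
largest grid value and its neighbours: y(6.220)=3.55476, y(6.230)=3.55787, y(6.240)=3.55648
parabola through these three points peaks at t≈6.232 with y≈3.55795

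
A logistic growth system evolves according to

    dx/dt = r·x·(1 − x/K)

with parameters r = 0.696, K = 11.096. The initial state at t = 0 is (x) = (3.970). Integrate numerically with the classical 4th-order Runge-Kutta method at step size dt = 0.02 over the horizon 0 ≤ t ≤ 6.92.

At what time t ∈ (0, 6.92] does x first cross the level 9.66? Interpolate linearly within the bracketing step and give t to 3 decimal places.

t=0.000: state=(3.970)
step 1 (dt=0.02): k1=(1.775), k2=(1.778), k3=(1.778), k4=(1.781); state += dt/6·(k1+2k2+2k3+k4)
t=0.020: state=(4.006)
t=0.040: state=(4.041)
t=0.060: state=(4.077)
continuing one RK4 step at a time; state shown every 25 steps (Δt=0.5):
t=0.500: state=(4.894)
t=1.000: state=(5.856)
t=1.500: state=(6.799)
t=2.000: state=(7.673)
t=2.500: state=(8.438)
t=3.000: state=(9.077)
t=3.500: state=(9.590)
t=3.560: state=(9.643)
next step: t=3.580: state=(9.661) — x has crossed 9.66
linear interpolation between t=3.560 (9.64322) and t=3.580 (9.66070) → t≈3.579

t = 3.579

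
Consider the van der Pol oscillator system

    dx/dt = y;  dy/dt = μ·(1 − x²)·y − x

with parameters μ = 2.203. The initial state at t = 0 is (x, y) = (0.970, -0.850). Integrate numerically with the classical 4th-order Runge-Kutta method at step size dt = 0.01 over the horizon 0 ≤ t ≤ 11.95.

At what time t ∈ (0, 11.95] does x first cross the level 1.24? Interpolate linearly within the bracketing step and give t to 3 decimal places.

t = 4.905

t=0.000: state=(0.970, -0.850)
step 1 (dt=0.01): k1=(-0.850, -1.081), k2=(-0.855, -1.093), k3=(-0.855, -1.093), k4=(-0.861, -1.105); state += dt/6·(k1+2k2+2k3+k4)
t=0.010: state=(0.961, -0.861)
t=0.020: state=(0.953, -0.872)
t=0.030: state=(0.944, -0.884)
continuing one RK4 step at a time; state shown every 50 steps (Δt=0.5):
t=0.500: state=(0.329, -1.966)
t=1.000: state=(-1.284, -3.748)
t=1.500: state=(-2.016, 0.011)
t=2.000: state=(-1.906, 0.305)
t=2.500: state=(-1.739, 0.363)
t=3.000: state=(-1.539, 0.442)
t=3.500: state=(-1.285, 0.592)
t=4.000: state=(-0.912, 0.969)
t=4.500: state=(-0.159, 2.370)
t=4.900: state=(1.220, 3.884)
next step: t=4.910: state=(1.259, 3.826) — x has crossed 1.24
linear interpolation between t=4.900 (1.21995) and t=4.910 (1.25851) → t≈4.905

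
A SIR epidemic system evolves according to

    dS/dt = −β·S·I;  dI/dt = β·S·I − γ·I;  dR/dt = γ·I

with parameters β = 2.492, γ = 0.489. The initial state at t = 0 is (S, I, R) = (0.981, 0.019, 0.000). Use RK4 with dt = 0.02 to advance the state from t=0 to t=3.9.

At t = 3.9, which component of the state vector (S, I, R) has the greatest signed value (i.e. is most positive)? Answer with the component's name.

t=0.000: state=(0.981, 0.019, 0.000)
step 1 (dt=0.02): k1=(-0.046, 0.037, 0.009), k2=(-0.047, 0.038, 0.009), k3=(-0.047, 0.038, 0.009), k4=(-0.048, 0.039, 0.010); state += dt/6·(k1+2k2+2k3+k4)
t=0.020: state=(0.980, 0.020, 0.000)
t=0.040: state=(0.979, 0.021, 0.000)
t=0.060: state=(0.978, 0.021, 0.001)
continuing one RK4 step at a time; state shown every 10 steps (Δt=0.2):
t=0.200: state=(0.970, 0.028, 0.002)
t=0.400: state=(0.953, 0.041, 0.006)
t=0.600: state=(0.930, 0.060, 0.010)
t=0.800: state=(0.897, 0.085, 0.017)
t=1.000: state=(0.853, 0.120, 0.027)
t=1.200: state=(0.795, 0.164, 0.041)
t=1.400: state=(0.724, 0.217, 0.060)
t=1.600: state=(0.640, 0.276, 0.084)
t=1.800: state=(0.549, 0.337, 0.114)
t=2.000: state=(0.458, 0.393, 0.149)
t=2.200: state=(0.372, 0.438, 0.190)
t=2.400: state=(0.297, 0.469, 0.235)
t=2.600: state=(0.234, 0.485, 0.281)
t=2.800: state=(0.183, 0.488, 0.329)
t=3.000: state=(0.144, 0.480, 0.376)
t=3.200: state=(0.114, 0.464, 0.423)
t=3.400: state=(0.091, 0.442, 0.467)
t=3.600: state=(0.073, 0.418, 0.509)
t=3.800: state=(0.060, 0.392, 0.549)
t=3.900: state=(0.054, 0.378, 0.567)
compare at T: S=0.054, I=0.378, R=0.567

largest component: R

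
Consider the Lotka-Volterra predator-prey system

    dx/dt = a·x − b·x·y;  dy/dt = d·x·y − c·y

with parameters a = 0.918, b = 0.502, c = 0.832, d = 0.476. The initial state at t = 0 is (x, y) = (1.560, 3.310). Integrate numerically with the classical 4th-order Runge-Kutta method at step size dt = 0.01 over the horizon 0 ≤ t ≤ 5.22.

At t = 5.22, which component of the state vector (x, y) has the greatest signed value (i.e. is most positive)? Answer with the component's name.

largest component: x

t=0.000: state=(1.560, 3.310)
step 1 (dt=0.01): k1=(-1.160, -0.296), k2=(-1.155, -0.305), k3=(-1.155, -0.305), k4=(-1.149, -0.314); state += dt/6·(k1+2k2+2k3+k4)
t=0.010: state=(1.548, 3.307)
t=0.020: state=(1.537, 3.304)
t=0.030: state=(1.526, 3.300)
continuing one RK4 step at a time; state shown every 20 steps (Δt=0.2):
t=0.200: state=(1.350, 3.218)
t=0.400: state=(1.182, 3.073)
t=0.600: state=(1.053, 2.893)
t=0.800: state=(0.955, 2.694)
t=1.000: state=(0.885, 2.490)
t=1.200: state=(0.837, 2.288)
t=1.400: state=(0.807, 2.094)
t=1.600: state=(0.793, 1.913)
t=1.800: state=(0.793, 1.747)
t=2.000: state=(0.806, 1.596)
t=2.200: state=(0.830, 1.461)
t=2.400: state=(0.867, 1.341)
t=2.600: state=(0.915, 1.235)
t=2.800: state=(0.976, 1.145)
t=3.000: state=(1.050, 1.067)
t=3.200: state=(1.137, 1.002)
t=3.400: state=(1.239, 0.950)
t=3.600: state=(1.356, 0.910)
t=3.800: state=(1.489, 0.882)
t=4.000: state=(1.639, 0.867)
t=4.200: state=(1.805, 0.865)
t=4.400: state=(1.988, 0.877)
t=4.600: state=(2.184, 0.905)
t=4.800: state=(2.391, 0.953)
t=5.000: state=(2.602, 1.023)
t=5.200: state=(2.808, 1.121)
t=5.220: state=(2.828, 1.133)
compare at T: x=2.828, y=1.133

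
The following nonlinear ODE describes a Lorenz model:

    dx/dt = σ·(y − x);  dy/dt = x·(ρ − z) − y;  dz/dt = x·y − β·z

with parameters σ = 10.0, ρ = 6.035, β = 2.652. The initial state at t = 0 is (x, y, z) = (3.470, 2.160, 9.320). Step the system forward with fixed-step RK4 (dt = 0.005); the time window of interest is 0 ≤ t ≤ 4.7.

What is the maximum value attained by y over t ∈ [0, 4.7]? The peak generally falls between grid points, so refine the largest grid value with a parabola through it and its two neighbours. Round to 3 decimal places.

max y = 5.123

t=0.000: state=(3.470, 2.160, 9.320)
step 1 (dt=0.005): k1=(-13.100, -13.559, -17.221), k2=(-13.111, -13.269, -17.295), k3=(-13.104, -13.269, -17.292), k4=(-13.108, -12.983, -17.360); state += dt/6·(k1+2k2+2k3+k4)
t=0.005: state=(3.404, 2.094, 9.234)
t=0.010: state=(3.339, 2.030, 9.146)
t=0.015: state=(3.274, 1.969, 9.059)
continuing one RK4 step at a time; state shown every 40 steps (Δt=0.2):
t=0.200: state=(1.542, 1.037, 5.985)
t=0.400: state=(1.129, 1.132, 3.722)
t=0.600: state=(1.374, 1.603, 2.450)
t=0.800: state=(2.051, 2.506, 1.993)
t=1.000: state=(3.198, 3.872, 2.512)
t=1.200: state=(4.510, 5.040, 4.298)
t=1.400: state=(4.875, 4.665, 6.269)
t=1.600: state=(3.974, 3.427, 6.442)
t=1.800: state=(3.115, 2.845, 5.430)
t=2.000: state=(2.896, 2.927, 4.497)
t=2.200: state=(3.159, 3.370, 4.119)
t=2.400: state=(3.644, 3.890, 4.369)
t=2.600: state=(4.020, 4.125, 5.009)
t=2.800: state=(4.018, 3.921, 5.491)
t=3.000: state=(3.731, 3.572, 5.472)
t=3.200: state=(3.476, 3.394, 5.139)
t=3.400: state=(3.419, 3.441, 4.835)
t=3.600: state=(3.533, 3.614, 4.747)
t=3.800: state=(3.696, 3.768, 4.877)
t=4.000: state=(3.785, 3.799, 5.082)
t=4.200: state=(3.754, 3.715, 5.194)
t=4.400: state=(3.659, 3.612, 5.158)
t=4.600: state=(3.589, 3.569, 5.045)
t=4.700: state=(3.578, 3.576, 4.994)
largest grid value and its neighbours: y(1.255)=5.12261, y(1.260)=5.12276, y(1.265)=5.12166
parabola through these three points peaks at t≈1.258 with y≈5.12285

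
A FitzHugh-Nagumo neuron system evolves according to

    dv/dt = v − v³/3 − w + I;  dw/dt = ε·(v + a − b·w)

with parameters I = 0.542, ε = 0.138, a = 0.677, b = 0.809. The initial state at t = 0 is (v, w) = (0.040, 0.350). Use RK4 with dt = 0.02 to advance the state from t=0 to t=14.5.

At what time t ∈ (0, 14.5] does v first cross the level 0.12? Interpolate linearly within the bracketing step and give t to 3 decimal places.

t = 0.307

t=0.000: state=(0.040, 0.350)
step 1 (dt=0.02): k1=(0.232, 0.060), k2=(0.234, 0.060), k3=(0.234, 0.060), k4=(0.235, 0.060); state += dt/6·(k1+2k2+2k3+k4)
t=0.020: state=(0.045, 0.351)
t=0.040: state=(0.049, 0.352)
t=0.060: state=(0.054, 0.354)
t=0.300: state=(0.118, 0.369)
next step: t=0.320: state=(0.124, 0.371) — v has crossed 0.12
linear interpolation between t=0.300 (0.11799) and t=0.320 (0.12384) → t≈0.307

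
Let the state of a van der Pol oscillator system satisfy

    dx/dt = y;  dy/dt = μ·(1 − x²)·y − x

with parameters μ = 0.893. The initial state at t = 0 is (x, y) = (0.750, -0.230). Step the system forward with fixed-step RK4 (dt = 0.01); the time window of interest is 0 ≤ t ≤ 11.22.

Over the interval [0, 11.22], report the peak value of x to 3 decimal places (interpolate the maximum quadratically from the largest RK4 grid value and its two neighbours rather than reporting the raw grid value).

t=0.000: state=(0.750, -0.230)
step 1 (dt=0.01): k1=(-0.230, -0.840), k2=(-0.234, -0.841), k3=(-0.234, -0.841), k4=(-0.238, -0.842); state += dt/6·(k1+2k2+2k3+k4)
t=0.010: state=(0.748, -0.238)
t=0.020: state=(0.745, -0.247)
t=0.030: state=(0.743, -0.255)
continuing one RK4 step at a time; state shown every 50 steps (Δt=0.5):
t=0.500: state=(0.526, -0.676)
t=1.000: state=(0.059, -1.207)
t=1.500: state=(-0.669, -1.625)
t=2.000: state=(-1.386, -1.035)
t=2.500: state=(-1.626, 0.013)
t=3.000: state=(-1.460, 0.591)
t=3.500: state=(-1.060, 1.015)
t=4.000: state=(-0.410, 1.642)
t=4.500: state=(0.625, 2.437)
t=5.000: state=(1.697, 1.409)
t=5.500: state=(1.967, -0.108)
t=6.000: state=(1.767, -0.607)
t=6.500: state=(1.391, -0.897)
t=7.000: state=(0.845, -1.331)
t=7.500: state=(-0.005, -2.138)
t=8.000: state=(-1.224, -2.380)
t=8.500: state=(-1.960, -0.503)
t=9.000: state=(-1.933, 0.419)
t=9.500: state=(-1.636, 0.738)
t=10.000: state=(-1.194, 1.050)
t=10.500: state=(-0.544, 1.618)
t=11.000: state=(0.486, 2.489)
t=11.220: state=(1.047, 2.514)
largest grid value and its neighbours: x(5.430)=1.97014, x(5.440)=1.97026, x(5.450)=1.97018
parabola through these three points peaks at t≈5.441 with x≈1.97026

max x = 1.970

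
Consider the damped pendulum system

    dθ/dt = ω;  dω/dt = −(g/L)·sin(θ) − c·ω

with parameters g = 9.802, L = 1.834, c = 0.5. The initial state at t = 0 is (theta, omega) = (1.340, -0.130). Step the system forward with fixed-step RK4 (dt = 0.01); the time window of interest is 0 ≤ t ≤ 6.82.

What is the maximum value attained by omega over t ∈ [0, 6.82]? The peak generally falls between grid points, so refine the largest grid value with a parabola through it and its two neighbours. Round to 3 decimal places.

max omega = 1.708

t=0.000: state=(1.340, -0.130)
step 1 (dt=0.01): k1=(-0.130, -5.138), k2=(-0.156, -5.124), k3=(-0.156, -5.124), k4=(-0.181, -5.110); state += dt/6·(k1+2k2+2k3+k4)
t=0.010: state=(1.338, -0.181)
t=0.020: state=(1.336, -0.232)
t=0.030: state=(1.334, -0.283)
continuing one RK4 step at a time; state shown every 25 steps (Δt=0.25):
t=0.250: state=(1.155, -1.313)
t=0.500: state=(0.710, -2.169)
t=0.750: state=(0.122, -2.413)
t=1.000: state=(-0.433, -1.918)
t=1.250: state=(-0.797, -0.947)
t=1.500: state=(-0.899, 0.125)
t=1.750: state=(-0.747, 1.045)
t=2.000: state=(-0.406, 1.612)
t=2.250: state=(0.015, 1.660)
t=2.500: state=(0.382, 1.203)
t=2.750: state=(0.592, 0.455)
t=3.000: state=(0.607, -0.324)
t=3.250: state=(0.445, -0.928)
t=3.500: state=(0.171, -1.201)
t=3.750: state=(-0.123, -1.083)
t=4.000: state=(-0.344, -0.652)
t=4.250: state=(-0.437, -0.082)
t=4.500: state=(-0.389, 0.444)
t=4.750: state=(-0.231, 0.781)
t=5.000: state=(-0.022, 0.846)
t=5.250: state=(0.170, 0.646)
t=5.500: state=(0.287, 0.275)
t=5.750: state=(0.304, -0.134)
t=6.000: state=(0.228, -0.455)
t=6.250: state=(0.091, -0.603)
t=6.500: state=(-0.057, -0.550)
t=6.750: state=(-0.170, -0.336)
t=6.820: state=(-0.191, -0.259)
largest grid value and its neighbours: omega(2.140)=1.70801, omega(2.150)=1.70813, omega(2.160)=1.70734
parabola through these three points peaks at t≈2.146 with omega≈1.70819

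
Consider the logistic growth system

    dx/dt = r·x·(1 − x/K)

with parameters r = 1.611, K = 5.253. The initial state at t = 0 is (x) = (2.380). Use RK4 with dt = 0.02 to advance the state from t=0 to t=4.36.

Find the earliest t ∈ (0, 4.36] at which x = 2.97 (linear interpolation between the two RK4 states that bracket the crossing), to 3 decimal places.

t=0.000: state=(2.380)
step 1 (dt=0.02): k1=(2.097), k2=(2.100), k3=(2.100), k4=(2.103); state += dt/6·(k1+2k2+2k3+k4)
t=0.020: state=(2.422)
t=0.040: state=(2.464)
t=0.060: state=(2.506)
continuing one RK4 step at a time; state shown every 10 steps (Δt=0.2):
t=0.200: state=(2.802)
t=0.280: state=(2.970)
next step: t=0.300: state=(3.011) — x has crossed 2.97
linear interpolation between t=0.280 (2.96968) and t=0.300 (3.01118) → t≈0.280

t = 0.280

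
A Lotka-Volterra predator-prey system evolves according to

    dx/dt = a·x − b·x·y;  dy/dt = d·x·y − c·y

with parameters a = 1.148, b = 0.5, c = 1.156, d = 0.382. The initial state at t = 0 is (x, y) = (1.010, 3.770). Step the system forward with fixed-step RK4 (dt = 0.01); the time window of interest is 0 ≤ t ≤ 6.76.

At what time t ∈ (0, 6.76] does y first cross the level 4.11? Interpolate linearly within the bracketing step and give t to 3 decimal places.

t=0.000: state=(1.010, 3.770)
step 1 (dt=0.01): k1=(-0.744, -2.904), k2=(-0.734, -2.898), k3=(-0.734, -2.898), k4=(-0.724, -2.892); state += dt/6·(k1+2k2+2k3+k4)
t=0.010: state=(1.003, 3.741)
t=0.020: state=(0.996, 3.712)
t=0.030: state=(0.989, 3.683)
continuing one RK4 step at a time; state shown every 25 steps (Δt=0.25):
t=0.250: state=(0.877, 3.088)
t=0.500: state=(0.825, 2.507)
t=0.750: state=(0.829, 2.032)
t=1.000: state=(0.878, 1.650)
t=1.250: state=(0.971, 1.350)
t=1.500: state=(1.109, 1.116)
t=1.750: state=(1.301, 0.937)
t=2.000: state=(1.555, 0.804)
t=2.250: state=(1.886, 0.710)
t=2.500: state=(2.309, 0.649)
t=2.750: state=(2.842, 0.621)
t=3.000: state=(3.504, 0.629)
t=3.250: state=(4.304, 0.683)
t=3.500: state=(5.230, 0.806)
t=3.750: state=(6.217, 1.043)
t=4.000: state=(7.095, 1.478)
t=4.250: state=(7.526, 2.237)
t=4.500: state=(7.080, 3.393)
t=4.630: state=(6.445, 4.089)
next step: t=4.640: state=(6.387, 4.142) — y has crossed 4.11
linear interpolation between t=4.630 (4.08906) and t=4.640 (4.14235) → t≈4.634

t = 4.634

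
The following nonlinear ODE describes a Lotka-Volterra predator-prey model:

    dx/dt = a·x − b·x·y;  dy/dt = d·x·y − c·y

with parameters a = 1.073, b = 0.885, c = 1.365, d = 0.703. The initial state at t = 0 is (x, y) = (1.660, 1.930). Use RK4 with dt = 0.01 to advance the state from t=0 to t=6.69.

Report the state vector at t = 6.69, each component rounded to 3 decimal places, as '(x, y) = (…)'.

(x, y) = (1.198, 1.016)

t=0.000: state=(1.660, 1.930)
step 1 (dt=0.01): k1=(-1.054, -0.382), k2=(-1.048, -0.389), k3=(-1.048, -0.389), k4=(-1.042, -0.396); state += dt/6·(k1+2k2+2k3+k4)
t=0.010: state=(1.650, 1.926)
t=0.020: state=(1.639, 1.922)
t=0.030: state=(1.629, 1.918)
continuing one RK4 step at a time; state shown every 25 steps (Δt=0.25):
t=0.250: state=(1.435, 1.799)
t=0.500: state=(1.285, 1.622)
t=0.750: state=(1.198, 1.433)
t=1.000: state=(1.164, 1.253)
t=1.250: state=(1.175, 1.094)
t=1.500: state=(1.225, 0.959)
t=1.750: state=(1.312, 0.852)
t=2.000: state=(1.434, 0.770)
t=2.250: state=(1.592, 0.714)
t=2.500: state=(1.785, 0.683)
t=2.750: state=(2.009, 0.677)
t=3.000: state=(2.257, 0.700)
t=3.250: state=(2.514, 0.757)
t=3.500: state=(2.753, 0.855)
t=3.750: state=(2.934, 1.003)
t=4.000: state=(3.008, 1.204)
t=4.250: state=(2.935, 1.447)
t=4.500: state=(2.711, 1.692)
t=4.750: state=(2.383, 1.884)
t=5.000: state=(2.029, 1.973)
t=5.250: state=(1.716, 1.948)
t=5.500: state=(1.476, 1.831)
t=5.750: state=(1.310, 1.661)
t=6.000: state=(1.212, 1.472)
t=6.250: state=(1.168, 1.289)
t=6.500: state=(1.169, 1.125)
t=6.690: state=(1.198, 1.016)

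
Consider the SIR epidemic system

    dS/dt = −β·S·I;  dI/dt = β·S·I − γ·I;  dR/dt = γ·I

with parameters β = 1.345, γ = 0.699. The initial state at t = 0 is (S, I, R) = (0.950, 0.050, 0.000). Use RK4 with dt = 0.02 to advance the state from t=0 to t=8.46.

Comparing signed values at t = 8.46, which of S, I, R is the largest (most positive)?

t=0.000: state=(0.950, 0.050, 0.000)
step 1 (dt=0.02): k1=(-0.064, 0.029, 0.035), k2=(-0.064, 0.029, 0.035), k3=(-0.064, 0.029, 0.035), k4=(-0.065, 0.029, 0.035); state += dt/6·(k1+2k2+2k3+k4)
t=0.020: state=(0.949, 0.051, 0.001)
t=0.040: state=(0.947, 0.051, 0.001)
t=0.060: state=(0.946, 0.052, 0.002)
continuing one RK4 step at a time; state shown every 25 steps (Δt=0.5):
t=0.500: state=(0.914, 0.066, 0.020)
t=1.000: state=(0.869, 0.085, 0.046)
t=1.500: state=(0.815, 0.105, 0.080)
t=2.000: state=(0.754, 0.126, 0.120)
t=2.500: state=(0.688, 0.144, 0.167)
t=3.000: state=(0.622, 0.158, 0.220)
t=3.500: state=(0.557, 0.166, 0.277)
t=4.000: state=(0.498, 0.166, 0.335)
t=4.500: state=(0.446, 0.161, 0.393)
t=5.000: state=(0.402, 0.151, 0.447)
t=5.500: state=(0.365, 0.138, 0.498)
t=6.000: state=(0.334, 0.123, 0.543)
t=6.500: state=(0.309, 0.107, 0.584)
t=7.000: state=(0.289, 0.093, 0.618)
t=7.500: state=(0.273, 0.079, 0.648)
t=8.000: state=(0.260, 0.066, 0.674)
t=8.460: state=(0.250, 0.056, 0.693)
compare at T: S=0.250, I=0.056, R=0.693

largest component: R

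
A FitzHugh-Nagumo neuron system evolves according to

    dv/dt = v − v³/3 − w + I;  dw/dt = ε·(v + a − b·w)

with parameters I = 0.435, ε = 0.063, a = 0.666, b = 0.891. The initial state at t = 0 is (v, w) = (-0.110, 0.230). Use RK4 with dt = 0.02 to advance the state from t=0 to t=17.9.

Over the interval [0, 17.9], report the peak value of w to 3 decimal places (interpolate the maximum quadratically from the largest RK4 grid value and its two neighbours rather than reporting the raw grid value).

max w = 1.282

t=0.000: state=(-0.110, 0.230)
step 1 (dt=0.02): k1=(0.095, 0.022), k2=(0.096, 0.022), k3=(0.096, 0.022), k4=(0.097, 0.022); state += dt/6·(k1+2k2+2k3+k4)
t=0.020: state=(-0.108, 0.230)
t=0.040: state=(-0.106, 0.231)
t=0.060: state=(-0.104, 0.231)
continuing one RK4 step at a time; state shown every 50 steps (Δt=1):
t=1.000: state=(0.036, 0.255)
t=2.000: state=(0.378, 0.294)
t=3.000: state=(1.042, 0.361)
t=4.000: state=(1.567, 0.465)
t=5.000: state=(1.658, 0.580)
t=6.000: state=(1.621, 0.690)
t=7.000: state=(1.562, 0.791)
t=8.000: state=(1.496, 0.882)
t=9.000: state=(1.427, 0.964)
t=10.000: state=(1.354, 1.037)
t=11.000: state=(1.275, 1.102)
t=12.000: state=(1.187, 1.158)
t=13.000: state=(1.085, 1.205)
t=14.000: state=(0.960, 1.243)
t=15.000: state=(0.788, 1.270)
t=16.000: state=(0.505, 1.282)
t=17.000: state=(-0.103, 1.268)
t=17.900: state=(-1.259, 1.206)
largest grid value and its neighbours: w(16.060)=1.28193, w(16.080)=1.28193, w(16.100)=1.28192
parabola through these three points peaks at t≈16.074 with w≈1.28193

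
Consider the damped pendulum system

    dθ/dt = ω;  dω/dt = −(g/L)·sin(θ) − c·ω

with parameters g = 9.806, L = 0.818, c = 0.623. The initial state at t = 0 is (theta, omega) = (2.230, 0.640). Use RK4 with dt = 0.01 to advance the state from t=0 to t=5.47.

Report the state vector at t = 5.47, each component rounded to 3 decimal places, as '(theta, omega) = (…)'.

(theta, omega) = (-0.148, 1.209)

t=0.000: state=(2.230, 0.640)
step 1 (dt=0.01): k1=(0.640, -9.875), k2=(0.591, -9.821), k3=(0.591, -9.823), k4=(0.542, -9.770); state += dt/6·(k1+2k2+2k3+k4)
t=0.010: state=(2.236, 0.542)
t=0.020: state=(2.241, 0.445)
t=0.030: state=(2.245, 0.348)
continuing one RK4 step at a time; state shown every 20 steps (Δt=0.2):
t=0.200: state=(2.170, -1.216)
t=0.400: state=(1.739, -3.124)
t=0.600: state=(0.926, -4.899)
t=0.800: state=(-0.118, -5.158)
t=1.000: state=(-0.992, -3.329)
t=1.200: state=(-1.407, -0.818)
t=1.400: state=(-1.333, 1.501)
t=1.600: state=(-0.838, 3.324)
t=1.800: state=(-0.086, 3.920)
t=2.000: state=(0.614, 2.829)
t=2.200: state=(0.986, 0.833)
t=2.400: state=(0.948, -1.161)
t=2.600: state=(0.559, -2.590)
t=2.800: state=(-0.011, -2.885)
t=3.000: state=(-0.510, -1.927)
t=3.200: state=(-0.740, -0.333)
t=3.400: state=(-0.648, 1.189)
t=3.600: state=(-0.305, 2.102)
t=3.800: state=(0.127, 2.042)
t=4.000: state=(0.453, 1.121)
t=4.200: state=(0.552, -0.140)
t=4.400: state=(0.411, -1.199)
t=4.600: state=(0.114, -1.651)
t=4.800: state=(-0.198, -1.344)
t=5.000: state=(-0.388, -0.502)
t=5.200: state=(-0.392, 0.446)
t=5.400: state=(-0.229, 1.102)
t=5.470: state=(-0.148, 1.209)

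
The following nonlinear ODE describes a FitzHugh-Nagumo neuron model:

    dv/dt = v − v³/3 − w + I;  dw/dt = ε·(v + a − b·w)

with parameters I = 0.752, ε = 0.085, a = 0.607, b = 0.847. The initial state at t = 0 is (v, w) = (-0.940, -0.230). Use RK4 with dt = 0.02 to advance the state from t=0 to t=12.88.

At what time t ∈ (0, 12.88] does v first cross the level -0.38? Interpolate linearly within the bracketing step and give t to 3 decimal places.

t=0.000: state=(-0.940, -0.230)
step 1 (dt=0.02): k1=(0.319, -0.012), k2=(0.319, -0.011), k3=(0.319, -0.011), k4=(0.320, -0.011); state += dt/6·(k1+2k2+2k3+k4)
t=0.020: state=(-0.934, -0.230)
t=0.040: state=(-0.927, -0.230)
t=0.060: state=(-0.921, -0.231)
continuing one RK4 step at a time; state shown every 25 steps (Δt=0.5):
t=0.500: state=(-0.771, -0.232)
t=1.000: state=(-0.564, -0.227)
t=1.340: state=(-0.382, -0.218)
next step: t=1.360: state=(-0.370, -0.217) — v has crossed -0.38
linear interpolation between t=1.340 (-0.38174) and t=1.360 (-0.36951) → t≈1.343

t = 1.343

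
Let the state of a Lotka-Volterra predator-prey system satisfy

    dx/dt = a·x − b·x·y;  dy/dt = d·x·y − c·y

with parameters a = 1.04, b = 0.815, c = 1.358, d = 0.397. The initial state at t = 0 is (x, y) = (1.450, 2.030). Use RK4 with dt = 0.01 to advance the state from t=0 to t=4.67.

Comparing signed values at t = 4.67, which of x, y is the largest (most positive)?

largest component: x

t=0.000: state=(1.450, 2.030)
step 1 (dt=0.01): k1=(-0.891, -1.588), k2=(-0.879, -1.586), k3=(-0.879, -1.585), k4=(-0.867, -1.583); state += dt/6·(k1+2k2+2k3+k4)
t=0.010: state=(1.441, 2.014)
t=0.020: state=(1.433, 1.998)
t=0.030: state=(1.424, 1.983)
continuing one RK4 step at a time; state shown every 20 steps (Δt=0.2):
t=0.200: state=(1.315, 1.726)
t=0.400: state=(1.250, 1.456)
t=0.600: state=(1.238, 1.224)
t=0.800: state=(1.269, 1.030)
t=1.000: state=(1.338, 0.871)
t=1.200: state=(1.445, 0.741)
t=1.400: state=(1.591, 0.637)
t=1.600: state=(1.778, 0.555)
t=1.800: state=(2.011, 0.491)
t=2.000: state=(2.295, 0.444)
t=2.200: state=(2.635, 0.411)
t=2.400: state=(3.039, 0.393)
t=2.600: state=(3.512, 0.388)
t=2.800: state=(4.056, 0.399)
t=3.000: state=(4.669, 0.430)
t=3.200: state=(5.337, 0.487)
t=3.400: state=(6.026, 0.583)
t=3.600: state=(6.669, 0.736)
t=3.800: state=(7.152, 0.973)
t=4.000: state=(7.317, 1.321)
t=4.200: state=(7.004, 1.783)
t=4.400: state=(6.182, 2.301)
t=4.600: state=(5.036, 2.741)
t=4.670: state=(4.617, 2.850)
compare at T: x=4.617, y=2.850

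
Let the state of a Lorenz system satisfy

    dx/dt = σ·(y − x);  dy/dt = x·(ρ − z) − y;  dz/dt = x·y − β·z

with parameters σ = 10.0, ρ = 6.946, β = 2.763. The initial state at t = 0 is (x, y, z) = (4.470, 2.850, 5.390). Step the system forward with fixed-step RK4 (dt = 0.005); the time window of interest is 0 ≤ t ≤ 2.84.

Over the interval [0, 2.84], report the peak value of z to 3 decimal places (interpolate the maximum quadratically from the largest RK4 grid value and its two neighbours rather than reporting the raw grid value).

t=0.000: state=(4.470, 2.850, 5.390)
step 1 (dt=0.005): k1=(-16.200, 4.105, -2.153), k2=(-15.692, 4.056, -2.208), k3=(-15.706, 4.059, -2.205), k4=(-15.212, 4.011, -2.257); state += dt/6·(k1+2k2+2k3+k4)
t=0.005: state=(4.391, 2.870, 5.379)
t=0.010: state=(4.318, 2.890, 5.367)
t=0.015: state=(4.249, 2.910, 5.355)
continuing one RK4 step at a time; state shown every 20 steps (Δt=0.1):
t=0.100: state=(3.581, 3.206, 5.124)
t=0.200: state=(3.467, 3.544, 4.916)
t=0.300: state=(3.647, 3.902, 4.886)
t=0.400: state=(3.937, 4.247, 5.062)
t=0.500: state=(4.237, 4.511, 5.413)
t=0.600: state=(4.461, 4.625, 5.855)
t=0.700: state=(4.550, 4.561, 6.260)
t=0.800: state=(4.488, 4.360, 6.516)
t=0.900: state=(4.314, 4.107, 6.570)
t=1.000: state=(4.099, 3.886, 6.448)
t=1.100: state=(3.909, 3.748, 6.220)
t=1.200: state=(3.786, 3.704, 5.965)
t=1.300: state=(3.745, 3.744, 5.746)
t=1.400: state=(3.779, 3.845, 5.604)
t=1.500: state=(3.869, 3.979, 5.558)
t=1.600: state=(3.988, 4.112, 5.607)
t=1.700: state=(4.107, 4.215, 5.730)
t=1.800: state=(4.196, 4.263, 5.888)
t=1.900: state=(4.237, 4.250, 6.039)
t=2.000: state=(4.225, 4.188, 6.143)
t=2.100: state=(4.170, 4.101, 6.180)
t=2.200: state=(4.094, 4.016, 6.152)
t=2.300: state=(4.020, 3.954, 6.077)
t=2.400: state=(3.966, 3.926, 5.982)
t=2.500: state=(3.941, 3.932, 5.893)
t=2.600: state=(3.947, 3.966, 5.830)
t=2.700: state=(3.977, 4.015, 5.804)
t=2.800: state=(4.020, 4.067, 5.815)
t=2.840: state=(4.039, 4.085, 5.829)
largest grid value and its neighbours: z(0.870)=6.57479, z(0.875)=6.57520, z(0.880)=6.57513
parabola through these three points peaks at t≈0.877 with z≈6.57523

max z = 6.575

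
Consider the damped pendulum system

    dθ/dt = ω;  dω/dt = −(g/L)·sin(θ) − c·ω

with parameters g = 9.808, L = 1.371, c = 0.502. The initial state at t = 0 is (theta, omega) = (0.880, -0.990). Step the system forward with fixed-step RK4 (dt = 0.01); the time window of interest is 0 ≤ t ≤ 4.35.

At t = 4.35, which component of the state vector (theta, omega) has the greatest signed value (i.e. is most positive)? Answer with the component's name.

largest component: omega

t=0.000: state=(0.880, -0.990)
step 1 (dt=0.01): k1=(-0.990, -5.017), k2=(-1.015, -4.982), k3=(-1.015, -4.981), k4=(-1.040, -4.945); state += dt/6·(k1+2k2+2k3+k4)
t=0.010: state=(0.870, -1.040)
t=0.020: state=(0.859, -1.089)
t=0.030: state=(0.848, -1.137)
continuing one RK4 step at a time; state shown every 20 steps (Δt=0.2):
t=0.200: state=(0.593, -1.818)
t=0.400: state=(0.185, -2.160)
t=0.600: state=(-0.231, -1.912)
t=0.800: state=(-0.548, -1.196)
t=1.000: state=(-0.696, -0.271)
t=1.200: state=(-0.659, 0.623)
t=1.400: state=(-0.462, 1.297)
t=1.600: state=(-0.165, 1.594)
t=1.800: state=(0.146, 1.448)
t=2.000: state=(0.389, 0.936)
t=2.200: state=(0.508, 0.241)
t=2.400: state=(0.486, -0.445)
t=2.600: state=(0.342, -0.959)
t=2.800: state=(0.122, -1.183)
t=3.000: state=(-0.109, -1.074)
t=3.200: state=(-0.289, -0.692)
t=3.400: state=(-0.376, -0.170)
t=3.600: state=(-0.357, 0.345)
t=3.800: state=(-0.247, 0.724)
t=4.000: state=(-0.083, 0.880)
t=4.200: state=(0.088, 0.788)
t=4.350: state=(0.192, 0.583)
compare at T: theta=0.192, omega=0.583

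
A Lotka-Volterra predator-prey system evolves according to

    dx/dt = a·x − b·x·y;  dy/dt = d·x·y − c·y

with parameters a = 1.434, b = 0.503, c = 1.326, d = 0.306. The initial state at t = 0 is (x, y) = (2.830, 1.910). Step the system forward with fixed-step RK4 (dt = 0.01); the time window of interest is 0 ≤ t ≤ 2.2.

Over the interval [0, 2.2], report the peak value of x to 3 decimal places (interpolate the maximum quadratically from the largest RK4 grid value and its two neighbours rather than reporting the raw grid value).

max x = 7.217

t=0.000: state=(2.830, 1.910)
step 1 (dt=0.01): k1=(1.339, -0.879), k2=(1.349, -0.873), k3=(1.349, -0.873), k4=(1.358, -0.867); state += dt/6·(k1+2k2+2k3+k4)
t=0.010: state=(2.843, 1.901)
t=0.020: state=(2.857, 1.893)
t=0.030: state=(2.871, 1.884)
continuing one RK4 step at a time; state shown every 10 steps (Δt=0.1):
t=0.100: state=(2.973, 1.828)
t=0.200: state=(3.136, 1.758)
t=0.300: state=(3.318, 1.699)
t=0.400: state=(3.521, 1.652)
t=0.500: state=(3.743, 1.617)
t=0.600: state=(3.985, 1.594)
t=0.700: state=(4.247, 1.583)
t=0.800: state=(4.526, 1.586)
t=0.900: state=(4.822, 1.602)
t=1.000: state=(5.130, 1.634)
t=1.100: state=(5.448, 1.683)
t=1.200: state=(5.769, 1.750)
t=1.300: state=(6.084, 1.837)
t=1.400: state=(6.386, 1.947)
t=1.500: state=(6.661, 2.082)
t=1.600: state=(6.896, 2.244)
t=1.700: state=(7.076, 2.434)
t=1.800: state=(7.187, 2.653)
t=1.900: state=(7.216, 2.897)
t=2.000: state=(7.152, 3.161)
t=2.100: state=(6.992, 3.439)
t=2.200: state=(6.741, 3.717)
largest grid value and its neighbours: x(1.870)=7.21651, x(1.880)=7.21714, x(1.890)=7.21686
parabola through these three points peaks at t≈1.882 with x≈7.21716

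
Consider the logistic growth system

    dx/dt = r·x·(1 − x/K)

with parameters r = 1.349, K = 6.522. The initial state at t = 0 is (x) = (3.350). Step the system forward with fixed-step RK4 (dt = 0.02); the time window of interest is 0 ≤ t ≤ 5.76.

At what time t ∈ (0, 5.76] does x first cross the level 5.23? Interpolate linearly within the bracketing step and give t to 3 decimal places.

t = 0.996

t=0.000: state=(3.350)
step 1 (dt=0.02): k1=(2.198), k2=(2.197), k3=(2.197), k4=(2.196); state += dt/6·(k1+2k2+2k3+k4)
t=0.020: state=(3.394)
t=0.040: state=(3.438)
t=0.060: state=(3.482)
continuing one RK4 step at a time; state shown every 10 steps (Δt=0.2):
t=0.200: state=(3.785)
t=0.400: state=(4.202)
t=0.600: state=(4.588)
t=0.800: state=(4.934)
t=0.980: state=(5.207)
next step: t=1.000: state=(5.236) — x has crossed 5.23
linear interpolation between t=0.980 (5.20747) and t=1.000 (5.23556) → t≈0.996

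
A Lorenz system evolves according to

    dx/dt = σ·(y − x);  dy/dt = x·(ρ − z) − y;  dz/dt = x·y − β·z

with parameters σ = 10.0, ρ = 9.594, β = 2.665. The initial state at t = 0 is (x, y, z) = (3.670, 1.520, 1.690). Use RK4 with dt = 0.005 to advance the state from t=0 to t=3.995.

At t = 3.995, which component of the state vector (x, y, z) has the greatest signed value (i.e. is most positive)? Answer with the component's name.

t=0.000: state=(3.670, 1.520, 1.690)
step 1 (dt=0.005): k1=(-21.500, 27.488, 1.075), k2=(-20.275, 26.984, 1.234), k3=(-20.319, 27.008, 1.233), k4=(-19.134, 26.528, 1.386); state += dt/6·(k1+2k2+2k3+k4)
t=0.005: state=(3.568, 1.655, 1.696)
t=0.010: state=(3.478, 1.785, 1.704)
t=0.015: state=(3.399, 1.912, 1.713)
continuing one RK4 step at a time; state shown every 40 steps (Δt=0.2):
t=0.200: state=(4.282, 5.826, 3.137)
t=0.400: state=(7.537, 8.476, 9.349)
t=0.600: state=(5.941, 3.960, 12.571)
t=0.800: state=(2.899, 2.109, 9.085)
t=1.000: state=(2.456, 2.672, 6.225)
t=1.200: state=(3.514, 4.335, 5.262)
t=1.400: state=(5.495, 6.484, 7.075)
t=1.600: state=(6.349, 6.008, 10.443)
t=1.800: state=(4.725, 3.811, 10.244)
t=2.000: state=(3.588, 3.402, 8.143)
t=2.200: state=(3.847, 4.242, 6.916)
t=2.400: state=(4.914, 5.493, 7.442)
t=2.600: state=(5.656, 5.704, 9.196)
t=2.800: state=(5.098, 4.614, 9.742)
t=3.000: state=(4.277, 4.030, 8.731)
t=3.200: state=(4.203, 4.358, 7.806)
t=3.400: state=(4.737, 5.059, 7.868)
t=3.600: state=(5.221, 5.323, 8.736)
t=3.800: state=(5.069, 4.851, 9.235)
t=3.995: state=(4.612, 4.421, 8.850)
compare at T: x=4.612, y=4.421, z=8.850

largest component: z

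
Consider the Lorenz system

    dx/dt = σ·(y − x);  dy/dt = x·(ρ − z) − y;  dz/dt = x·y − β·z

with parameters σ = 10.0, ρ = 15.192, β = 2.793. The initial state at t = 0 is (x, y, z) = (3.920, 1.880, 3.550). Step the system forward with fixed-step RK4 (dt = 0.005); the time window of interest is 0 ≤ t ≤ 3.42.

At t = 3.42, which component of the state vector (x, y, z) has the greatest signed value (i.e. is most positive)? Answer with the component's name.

t=0.000: state=(3.920, 1.880, 3.550)
step 1 (dt=0.005): k1=(-20.400, 43.757, -2.546), k2=(-18.796, 43.078, -2.200), k3=(-18.853, 43.123, -2.201), k4=(-17.301, 42.486, -1.867); state += dt/6·(k1+2k2+2k3+k4)
t=0.005: state=(3.826, 2.096, 3.539)
t=0.010: state=(3.747, 2.305, 3.531)
t=0.015: state=(3.681, 2.510, 3.527)
continuing one RK4 step at a time; state shown every 40 steps (Δt=0.2):
t=0.200: state=(6.745, 10.225, 6.815)
t=0.400: state=(10.651, 8.279, 21.503)
t=0.600: state=(3.168, 0.726, 15.710)
t=0.800: state=(1.385, 1.471, 9.249)
t=1.000: state=(2.651, 3.902, 6.077)
t=1.200: state=(7.032, 10.102, 8.905)
t=1.400: state=(9.722, 7.595, 20.284)
t=1.600: state=(3.724, 1.754, 15.306)
t=1.800: state=(2.489, 2.855, 9.626)
t=2.000: state=(4.689, 6.571, 8.044)
t=2.200: state=(9.048, 10.471, 14.974)
t=2.400: state=(6.771, 4.090, 18.242)
t=2.600: state=(3.431, 2.972, 12.556)
t=2.800: state=(4.268, 5.450, 9.496)
t=3.000: state=(7.627, 9.343, 12.694)
t=3.200: state=(7.879, 6.221, 17.969)
t=3.400: state=(4.534, 3.582, 14.247)
t=3.420: state=(4.364, 3.615, 13.784)
compare at T: x=4.364, y=3.615, z=13.784

largest component: z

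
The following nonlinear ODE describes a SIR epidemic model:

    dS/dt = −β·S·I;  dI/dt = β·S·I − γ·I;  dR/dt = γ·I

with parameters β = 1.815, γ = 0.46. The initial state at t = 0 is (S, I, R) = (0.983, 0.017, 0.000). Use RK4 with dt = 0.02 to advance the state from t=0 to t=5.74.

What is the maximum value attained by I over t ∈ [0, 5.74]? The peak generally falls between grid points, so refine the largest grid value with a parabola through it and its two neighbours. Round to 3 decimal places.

t=0.000: state=(0.983, 0.017, 0.000)
step 1 (dt=0.02): k1=(-0.030, 0.023, 0.008), k2=(-0.031, 0.023, 0.008), k3=(-0.031, 0.023, 0.008), k4=(-0.031, 0.023, 0.008); state += dt/6·(k1+2k2+2k3+k4)
t=0.020: state=(0.982, 0.017, 0.000)
t=0.040: state=(0.982, 0.018, 0.000)
t=0.060: state=(0.981, 0.018, 0.000)
continuing one RK4 step at a time; state shown every 10 steps (Δt=0.2):
t=0.200: state=(0.976, 0.022, 0.002)
t=0.400: state=(0.967, 0.029, 0.004)
t=0.600: state=(0.956, 0.037, 0.007)
t=0.800: state=(0.941, 0.048, 0.011)
t=1.000: state=(0.923, 0.061, 0.016)
t=1.200: state=(0.900, 0.078, 0.022)
t=1.400: state=(0.872, 0.098, 0.030)
t=1.600: state=(0.838, 0.122, 0.040)
t=1.800: state=(0.798, 0.149, 0.053)
t=2.000: state=(0.752, 0.180, 0.068)
t=2.200: state=(0.700, 0.214, 0.086)
t=2.400: state=(0.643, 0.249, 0.107)
t=2.600: state=(0.584, 0.284, 0.132)
t=2.800: state=(0.523, 0.317, 0.160)
t=3.000: state=(0.464, 0.346, 0.190)
t=3.200: state=(0.408, 0.369, 0.223)
t=3.400: state=(0.355, 0.387, 0.258)
t=3.600: state=(0.308, 0.398, 0.294)
t=3.800: state=(0.266, 0.403, 0.331)
t=4.000: state=(0.230, 0.402, 0.368)
t=4.200: state=(0.199, 0.396, 0.405)
t=4.400: state=(0.173, 0.387, 0.441)
t=4.600: state=(0.150, 0.374, 0.476)
t=4.800: state=(0.132, 0.359, 0.510)
t=5.000: state=(0.116, 0.342, 0.542)
t=5.200: state=(0.103, 0.325, 0.572)
t=5.400: state=(0.092, 0.307, 0.602)
t=5.600: state=(0.082, 0.289, 0.629)
t=5.740: state=(0.076, 0.276, 0.647)
largest grid value and its neighbours: I(3.840)=0.40297, I(3.860)=0.40302, I(3.880)=0.40301
parabola through these three points peaks at t≈3.868 with I≈0.40302

max I = 0.403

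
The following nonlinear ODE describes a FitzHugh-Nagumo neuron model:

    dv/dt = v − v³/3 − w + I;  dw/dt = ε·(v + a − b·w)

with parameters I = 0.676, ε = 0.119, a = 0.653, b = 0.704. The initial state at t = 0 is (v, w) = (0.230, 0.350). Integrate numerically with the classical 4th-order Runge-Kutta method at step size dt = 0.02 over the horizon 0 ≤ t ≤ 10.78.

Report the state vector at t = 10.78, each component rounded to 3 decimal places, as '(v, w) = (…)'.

(v, w) = (-0.379, 1.567)

t=0.000: state=(0.230, 0.350)
step 1 (dt=0.02): k1=(0.552, 0.076), k2=(0.556, 0.076), k3=(0.556, 0.076), k4=(0.561, 0.077); state += dt/6·(k1+2k2+2k3+k4)
t=0.020: state=(0.241, 0.352)
t=0.040: state=(0.252, 0.353)
t=0.060: state=(0.264, 0.355)
continuing one RK4 step at a time; state shown every 25 steps (Δt=0.5):
t=0.500: state=(0.564, 0.396)
t=1.000: state=(0.992, 0.463)
t=1.500: state=(1.382, 0.552)
t=2.000: state=(1.599, 0.655)
t=2.500: state=(1.666, 0.762)
t=3.000: state=(1.659, 0.866)
t=3.500: state=(1.622, 0.964)
t=4.000: state=(1.573, 1.056)
t=4.500: state=(1.519, 1.141)
t=5.000: state=(1.460, 1.219)
t=5.500: state=(1.398, 1.290)
t=6.000: state=(1.333, 1.355)
t=6.500: state=(1.263, 1.413)
t=7.000: state=(1.187, 1.464)
t=7.500: state=(1.103, 1.509)
t=8.000: state=(1.008, 1.547)
t=8.500: state=(0.897, 1.577)
t=9.000: state=(0.759, 1.599)
t=9.500: state=(0.580, 1.610)
t=10.000: state=(0.325, 1.609)
t=10.500: state=(-0.067, 1.590)
t=10.780: state=(-0.379, 1.567)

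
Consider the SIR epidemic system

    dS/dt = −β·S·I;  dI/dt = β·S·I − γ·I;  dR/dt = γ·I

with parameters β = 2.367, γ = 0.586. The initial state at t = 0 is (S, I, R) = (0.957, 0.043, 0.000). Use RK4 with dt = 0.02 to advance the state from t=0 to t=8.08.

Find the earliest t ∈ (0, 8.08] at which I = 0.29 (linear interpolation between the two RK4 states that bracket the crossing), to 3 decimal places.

t=0.000: state=(0.957, 0.043, 0.000)
step 1 (dt=0.02): k1=(-0.097, 0.072, 0.025), k2=(-0.099, 0.073, 0.026), k3=(-0.099, 0.073, 0.026), k4=(-0.101, 0.074, 0.026); state += dt/6·(k1+2k2+2k3+k4)
t=0.020: state=(0.955, 0.044, 0.001)
t=0.040: state=(0.953, 0.046, 0.001)
t=0.060: state=(0.951, 0.048, 0.002)
continuing one RK4 step at a time; state shown every 25 steps (Δt=0.5):
t=0.500: state=(0.885, 0.096, 0.019)
t=1.000: state=(0.750, 0.189, 0.060)
t=1.420: state=(0.592, 0.289, 0.119)
next step: t=1.440: state=(0.583, 0.294, 0.123) — I has crossed 0.29
linear interpolation between t=1.420 (0.28935) and t=1.440 (0.29404) → t≈1.423

t = 1.423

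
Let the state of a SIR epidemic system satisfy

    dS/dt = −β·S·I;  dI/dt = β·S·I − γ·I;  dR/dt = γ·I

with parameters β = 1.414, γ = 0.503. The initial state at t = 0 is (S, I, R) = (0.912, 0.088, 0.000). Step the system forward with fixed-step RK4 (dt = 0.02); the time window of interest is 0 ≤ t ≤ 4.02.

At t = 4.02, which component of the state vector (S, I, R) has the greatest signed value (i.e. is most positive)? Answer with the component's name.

t=0.000: state=(0.912, 0.088, 0.000)
step 1 (dt=0.02): k1=(-0.113, 0.069, 0.044), k2=(-0.114, 0.070, 0.045), k3=(-0.114, 0.070, 0.045), k4=(-0.115, 0.070, 0.045); state += dt/6·(k1+2k2+2k3+k4)
t=0.020: state=(0.910, 0.089, 0.001)
t=0.040: state=(0.907, 0.091, 0.002)
t=0.060: state=(0.905, 0.092, 0.003)
continuing one RK4 step at a time; state shown every 10 steps (Δt=0.2):
t=0.200: state=(0.888, 0.103, 0.010)
t=0.400: state=(0.860, 0.119, 0.021)
t=0.600: state=(0.830, 0.137, 0.034)
t=0.800: state=(0.796, 0.155, 0.048)
t=1.000: state=(0.760, 0.175, 0.065)
t=1.200: state=(0.721, 0.195, 0.083)
t=1.400: state=(0.681, 0.215, 0.104)
t=1.600: state=(0.639, 0.235, 0.127)
t=1.800: state=(0.596, 0.253, 0.151)
t=2.000: state=(0.554, 0.269, 0.178)
t=2.200: state=(0.512, 0.283, 0.205)
t=2.400: state=(0.472, 0.294, 0.234)
t=2.600: state=(0.434, 0.302, 0.264)
t=2.800: state=(0.398, 0.307, 0.295)
t=3.000: state=(0.365, 0.309, 0.326)
t=3.200: state=(0.334, 0.309, 0.357)
t=3.400: state=(0.306, 0.306, 0.388)
t=3.600: state=(0.281, 0.300, 0.418)
t=3.800: state=(0.259, 0.293, 0.448)
t=4.000: state=(0.238, 0.284, 0.477)
t=4.020: state=(0.236, 0.283, 0.480)
compare at T: S=0.236, I=0.283, R=0.480

largest component: R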